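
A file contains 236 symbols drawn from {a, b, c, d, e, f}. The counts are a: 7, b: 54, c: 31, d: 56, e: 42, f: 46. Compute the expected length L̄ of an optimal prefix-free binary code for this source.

2.5 bits/symbol

Probabilities are the counts divided by 236.
Repeatedly combine the two least-probable nodes; the expected code length is the sum of the merged weights.
merge 7/236 + 31/236 → 19/118
merge 19/118 + 21/118 → 20/59
merge 23/118 + 27/118 → 25/59
merge 14/59 + 20/59 → 34/59
merge 25/59 + 34/59 → 1
L = 19/118 + 20/59 + 25/59 + 34/59 + 1 = 5/2 = 2.5 bits/symbol.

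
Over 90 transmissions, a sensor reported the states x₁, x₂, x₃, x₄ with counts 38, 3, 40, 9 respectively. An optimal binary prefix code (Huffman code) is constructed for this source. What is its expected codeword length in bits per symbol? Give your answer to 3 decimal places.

Probabilities are the counts divided by 90.
Repeatedly combine the two least-probable nodes; the expected code length is the sum of the merged weights.
merge 1/30 + 1/10 → 2/15
merge 2/15 + 19/45 → 5/9
merge 4/9 + 5/9 → 1
L = 2/15 + 5/9 + 1 = 76/45 ≈ 1.689 bits/symbol.

1.689 bits/symbol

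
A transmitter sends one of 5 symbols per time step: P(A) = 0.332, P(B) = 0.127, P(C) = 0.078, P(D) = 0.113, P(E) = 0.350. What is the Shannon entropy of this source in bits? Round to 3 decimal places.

H = −Σ pᵢ log₂ pᵢ.
−0.332·log₂(0.332) = 0.5281
−0.127·log₂(0.127) = 0.3781
−0.078·log₂(0.078) = 0.2871
−0.113·log₂(0.113) = 0.3555
−0.350·log₂(0.350) = 0.5301
Sum ≈ 2.0788 → 2.079 bits.

2.079 bits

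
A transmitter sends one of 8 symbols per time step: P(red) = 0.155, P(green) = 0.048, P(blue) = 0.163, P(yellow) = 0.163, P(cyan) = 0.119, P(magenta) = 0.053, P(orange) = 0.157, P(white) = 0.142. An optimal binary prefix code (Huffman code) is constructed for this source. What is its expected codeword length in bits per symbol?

2.938 bits/symbol

Repeatedly combine the two least-probable nodes; the expected code length is the sum of the merged weights.
merge 6/125 + 53/1000 → 101/1000
merge 101/1000 + 119/1000 → 11/50
merge 71/500 + 31/200 → 297/1000
merge 157/1000 + 163/1000 → 8/25
merge 163/1000 + 11/50 → 383/1000
merge 297/1000 + 8/25 → 617/1000
merge 383/1000 + 617/1000 → 1
L = 101/1000 + 11/50 + 297/1000 + 8/25 + 383/1000 + 617/1000 + 1 = 1469/500 = 2.938 bits/symbol.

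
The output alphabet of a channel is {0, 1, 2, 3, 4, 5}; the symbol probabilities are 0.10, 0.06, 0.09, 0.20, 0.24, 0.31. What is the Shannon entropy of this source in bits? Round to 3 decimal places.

H = −Σ pᵢ log₂ pᵢ.
−0.10·log₂(0.10) = 0.3322
−0.06·log₂(0.06) = 0.2435
−0.09·log₂(0.09) = 0.3127
−0.20·log₂(0.20) = 0.4644
−0.24·log₂(0.24) = 0.4941
−0.31·log₂(0.31) = 0.5238
Sum ≈ 2.3707 → 2.371 bits.

2.371 bits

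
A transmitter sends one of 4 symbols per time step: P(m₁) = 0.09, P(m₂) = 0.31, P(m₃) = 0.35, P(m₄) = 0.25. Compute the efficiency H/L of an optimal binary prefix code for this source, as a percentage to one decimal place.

93.8%

Entropy H = −Σ p log₂ p ≈ 1.8665 bits.
Huffman merges: 9/100+1/4→17/50; 31/100+17/50→13/20; 7/20+13/20→1. L = 199/100 ≈ 1.9900.
Efficiency = H/L = 1.8665/1.9900 = 93.8%.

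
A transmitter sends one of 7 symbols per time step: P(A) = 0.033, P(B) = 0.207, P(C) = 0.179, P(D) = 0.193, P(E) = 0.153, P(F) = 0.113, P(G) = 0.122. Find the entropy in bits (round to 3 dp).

H = −Σ pᵢ log₂ pᵢ.
−0.033·log₂(0.033) = 0.1624
−0.207·log₂(0.207) = 0.4704
−0.179·log₂(0.179) = 0.4443
−0.193·log₂(0.193) = 0.4581
−0.153·log₂(0.153) = 0.4144
−0.113·log₂(0.113) = 0.3555
−0.122·log₂(0.122) = 0.3703
Sum ≈ 2.6752 → 2.675 bits.

2.675 bits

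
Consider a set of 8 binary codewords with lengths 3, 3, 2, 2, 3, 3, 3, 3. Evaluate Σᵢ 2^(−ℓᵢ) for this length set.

1.25

With common denominator 2^3 = 8: Σ 2^(−ℓᵢ) = 1/8 + 1/8 + 2/8 + 2/8 + 1/8 + 1/8 + 1/8 + 1/8 = 10/8 = 1.25.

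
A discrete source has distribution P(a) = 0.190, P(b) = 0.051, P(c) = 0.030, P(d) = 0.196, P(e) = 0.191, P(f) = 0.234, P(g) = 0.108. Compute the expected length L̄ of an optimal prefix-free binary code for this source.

2.649 bits/symbol

Repeatedly combine the two least-probable nodes; the expected code length is the sum of the merged weights.
merge 3/100 + 51/1000 → 81/1000
merge 81/1000 + 27/250 → 189/1000
merge 189/1000 + 19/100 → 379/1000
merge 191/1000 + 49/250 → 387/1000
merge 117/500 + 379/1000 → 613/1000
merge 387/1000 + 613/1000 → 1
L = 81/1000 + 189/1000 + 379/1000 + 387/1000 + 613/1000 + 1 = 2649/1000 = 2.649 bits/symbol.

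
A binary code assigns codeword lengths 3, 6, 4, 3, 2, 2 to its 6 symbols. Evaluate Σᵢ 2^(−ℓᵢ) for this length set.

With common denominator 2^6 = 64: Σ 2^(−ℓᵢ) = 8/64 + 1/64 + 4/64 + 8/64 + 16/64 + 16/64 = 53/64 = 0.828125.

0.828125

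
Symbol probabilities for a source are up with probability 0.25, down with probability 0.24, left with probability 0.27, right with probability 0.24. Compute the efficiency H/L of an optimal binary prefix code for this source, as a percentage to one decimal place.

99.9%

Entropy H = −Σ p log₂ p ≈ 1.9983 bits.
Huffman merges: 6/25+6/25→12/25; 1/4+27/100→13/25; 12/25+13/25→1. L = 2 ≈ 2.0000.
Efficiency = H/L = 1.9983/2.0000 = 99.9%.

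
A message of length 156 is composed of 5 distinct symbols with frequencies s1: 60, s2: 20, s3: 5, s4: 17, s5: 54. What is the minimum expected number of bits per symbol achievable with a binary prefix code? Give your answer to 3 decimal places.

Probabilities are the counts divided by 156.
Repeatedly combine the two least-probable nodes; the expected code length is the sum of the merged weights.
merge 5/156 + 17/156 → 11/78
merge 5/39 + 11/78 → 7/26
merge 7/26 + 9/26 → 8/13
merge 5/13 + 8/13 → 1
L = 11/78 + 7/26 + 8/13 + 1 = 79/39 ≈ 2.026 bits/symbol.

2.026 bits/symbol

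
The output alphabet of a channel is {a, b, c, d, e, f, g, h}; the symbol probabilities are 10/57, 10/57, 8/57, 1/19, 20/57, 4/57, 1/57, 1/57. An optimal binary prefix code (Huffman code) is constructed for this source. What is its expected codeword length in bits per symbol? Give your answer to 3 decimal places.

2.579 bits/symbol

Repeatedly combine the two least-probable nodes; the expected code length is the sum of the merged weights.
merge 1/57 + 1/57 → 2/57
merge 2/57 + 1/19 → 5/57
merge 4/57 + 5/57 → 3/19
merge 8/57 + 3/19 → 17/57
merge 10/57 + 10/57 → 20/57
merge 17/57 + 20/57 → 37/57
merge 20/57 + 37/57 → 1
L = 2/57 + 5/57 + 3/19 + 17/57 + 20/57 + 37/57 + 1 = 49/19 ≈ 2.579 bits/symbol.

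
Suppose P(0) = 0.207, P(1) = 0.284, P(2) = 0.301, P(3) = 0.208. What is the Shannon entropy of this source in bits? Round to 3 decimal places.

H = −Σ pᵢ log₂ pᵢ.
−0.207·log₂(0.207) = 0.4704
−0.284·log₂(0.284) = 0.5158
−0.301·log₂(0.301) = 0.5214
−0.208·log₂(0.208) = 0.4712
Sum ≈ 1.9787 → 1.979 bits.

1.979 bits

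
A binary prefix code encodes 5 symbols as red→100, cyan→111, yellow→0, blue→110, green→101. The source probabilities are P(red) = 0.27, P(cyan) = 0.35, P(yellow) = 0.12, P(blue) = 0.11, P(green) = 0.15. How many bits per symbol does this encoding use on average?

2.76 bits/symbol

L̄ = Σ pᵢ·ℓᵢ = 0.27·3 + 0.35·3 + 0.12·1 + 0.11·3 + 0.15·3 = 2.76 bits/symbol.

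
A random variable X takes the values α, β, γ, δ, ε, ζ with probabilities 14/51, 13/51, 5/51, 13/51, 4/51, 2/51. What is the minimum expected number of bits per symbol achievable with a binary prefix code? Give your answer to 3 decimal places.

2.333 bits/symbol

Repeatedly combine the two least-probable nodes; the expected code length is the sum of the merged weights.
merge 2/51 + 4/51 → 2/17
merge 5/51 + 2/17 → 11/51
merge 11/51 + 13/51 → 8/17
merge 13/51 + 14/51 → 9/17
merge 8/17 + 9/17 → 1
L = 2/17 + 11/51 + 8/17 + 9/17 + 1 = 7/3 ≈ 2.333 bits/symbol.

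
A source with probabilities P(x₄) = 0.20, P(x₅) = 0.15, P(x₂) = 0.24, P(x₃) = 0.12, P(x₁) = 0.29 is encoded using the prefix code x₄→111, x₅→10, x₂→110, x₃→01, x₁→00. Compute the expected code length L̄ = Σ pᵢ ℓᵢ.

L̄ = Σ pᵢ·ℓᵢ = 0.20·3 + 0.15·2 + 0.24·3 + 0.12·2 + 0.29·2 = 2.44 bits/symbol.

2.44 bits/symbol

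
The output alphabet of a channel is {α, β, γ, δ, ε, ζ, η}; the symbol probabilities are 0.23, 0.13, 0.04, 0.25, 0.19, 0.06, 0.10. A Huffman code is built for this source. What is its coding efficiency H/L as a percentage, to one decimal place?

Entropy H = −Σ p log₂ p ≈ 2.5870 bits.
Huffman merges: 1/25+3/50→1/10; 1/10+1/10→1/5; 13/100+19/100→8/25; 1/5+23/100→43/100; 1/4+8/25→57/100; 43/100+57/100→1. L = 131/50 ≈ 2.6200.
Efficiency = H/L = 2.5870/2.6200 = 98.7%.

98.7%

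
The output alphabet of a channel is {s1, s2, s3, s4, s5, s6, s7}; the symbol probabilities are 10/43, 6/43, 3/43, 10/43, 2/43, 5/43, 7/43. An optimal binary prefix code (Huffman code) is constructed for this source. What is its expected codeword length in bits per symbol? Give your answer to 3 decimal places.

2.651 bits/symbol

Repeatedly combine the two least-probable nodes; the expected code length is the sum of the merged weights.
merge 2/43 + 3/43 → 5/43
merge 5/43 + 5/43 → 10/43
merge 6/43 + 7/43 → 13/43
merge 10/43 + 10/43 → 20/43
merge 10/43 + 13/43 → 23/43
merge 20/43 + 23/43 → 1
L = 5/43 + 10/43 + 13/43 + 20/43 + 23/43 + 1 = 114/43 ≈ 2.651 bits/symbol.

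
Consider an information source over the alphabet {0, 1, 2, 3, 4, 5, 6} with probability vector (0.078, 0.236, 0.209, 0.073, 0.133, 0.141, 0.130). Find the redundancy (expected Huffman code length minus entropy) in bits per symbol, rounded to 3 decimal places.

0.011 bits

Entropy H = −Σ p log₂ p ≈ 2.6946 bits.
Huffman merges: 73/1000+39/500→151/1000; 13/100+133/1000→263/1000; 141/1000+151/1000→73/250; 209/1000+59/250→89/200; 263/1000+73/250→111/200; 89/200+111/200→1. L = 1353/500 ≈ 2.7060.
L − H = 2.7060 − 2.6946 = 0.011 bits.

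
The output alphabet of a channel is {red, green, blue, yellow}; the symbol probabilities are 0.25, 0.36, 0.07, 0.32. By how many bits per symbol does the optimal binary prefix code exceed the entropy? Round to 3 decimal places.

0.135 bits

Entropy H = −Σ p log₂ p ≈ 1.8252 bits.
Huffman merges: 7/100+1/4→8/25; 8/25+8/25→16/25; 9/25+16/25→1. L = 49/25 ≈ 1.9600.
L − H = 1.9600 − 1.8252 = 0.135 bits.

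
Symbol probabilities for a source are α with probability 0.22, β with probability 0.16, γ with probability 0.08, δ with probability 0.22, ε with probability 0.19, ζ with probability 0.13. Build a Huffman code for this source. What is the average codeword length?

Repeatedly combine the two least-probable nodes; the expected code length is the sum of the merged weights.
merge 2/25 + 13/100 → 21/100
merge 4/25 + 19/100 → 7/20
merge 21/100 + 11/50 → 43/100
merge 11/50 + 7/20 → 57/100
merge 43/100 + 57/100 → 1
L = 21/100 + 7/20 + 43/100 + 57/100 + 1 = 64/25 = 2.56 bits/symbol.

2.56 bits/symbol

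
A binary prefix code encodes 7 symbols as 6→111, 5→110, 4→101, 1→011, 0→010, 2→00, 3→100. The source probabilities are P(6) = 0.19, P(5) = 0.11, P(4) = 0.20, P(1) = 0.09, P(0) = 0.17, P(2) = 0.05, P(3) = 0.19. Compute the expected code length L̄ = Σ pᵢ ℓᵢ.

2.95 bits/symbol

L̄ = Σ pᵢ·ℓᵢ = 0.19·3 + 0.11·3 + 0.20·3 + 0.09·3 + 0.17·3 + 0.05·2 + 0.19·3 = 2.95 bits/symbol.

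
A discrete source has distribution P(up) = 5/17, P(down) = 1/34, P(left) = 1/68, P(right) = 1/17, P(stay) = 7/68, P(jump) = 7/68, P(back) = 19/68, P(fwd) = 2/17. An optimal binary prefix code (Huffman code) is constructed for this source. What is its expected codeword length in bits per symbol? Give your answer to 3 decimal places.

2.574 bits/symbol

Repeatedly combine the two least-probable nodes; the expected code length is the sum of the merged weights.
merge 1/68 + 1/34 → 3/68
merge 3/68 + 1/17 → 7/68
merge 7/68 + 7/68 → 7/34
merge 7/68 + 2/17 → 15/68
merge 7/34 + 15/68 → 29/68
merge 19/68 + 5/17 → 39/68
merge 29/68 + 39/68 → 1
L = 3/68 + 7/68 + 7/34 + 15/68 + 29/68 + 39/68 + 1 = 175/68 ≈ 2.574 bits/symbol.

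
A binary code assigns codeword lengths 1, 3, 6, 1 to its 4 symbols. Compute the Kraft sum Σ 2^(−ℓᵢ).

1.140625

With common denominator 2^6 = 64: Σ 2^(−ℓᵢ) = 32/64 + 8/64 + 1/64 + 32/64 = 73/64 = 1.140625.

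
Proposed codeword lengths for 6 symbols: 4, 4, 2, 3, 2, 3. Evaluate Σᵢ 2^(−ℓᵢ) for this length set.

0.875

With common denominator 2^4 = 16: Σ 2^(−ℓᵢ) = 1/16 + 1/16 + 4/16 + 2/16 + 4/16 + 2/16 = 14/16 = 0.875.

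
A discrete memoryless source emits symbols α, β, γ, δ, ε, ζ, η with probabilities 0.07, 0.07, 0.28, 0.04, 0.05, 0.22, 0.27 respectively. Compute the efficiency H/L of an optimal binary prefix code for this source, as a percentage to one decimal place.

99.3%

Entropy H = −Σ p log₂ p ≈ 2.4438 bits.
Huffman merges: 1/25+1/20→9/100; 7/100+7/100→7/50; 9/100+7/50→23/100; 11/50+23/100→9/20; 27/100+7/25→11/20; 9/20+11/20→1. L = 123/50 ≈ 2.4600.
Efficiency = H/L = 2.4438/2.4600 = 99.3%.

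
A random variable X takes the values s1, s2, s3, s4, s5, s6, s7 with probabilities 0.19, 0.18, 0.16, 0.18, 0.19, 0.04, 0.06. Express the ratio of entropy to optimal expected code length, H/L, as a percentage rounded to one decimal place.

Entropy H = −Σ p log₂ p ≈ 2.6534 bits.
Huffman merges: 1/25+3/50→1/10; 1/10+4/25→13/50; 9/50+9/50→9/25; 19/100+19/100→19/50; 13/50+9/25→31/50; 19/50+31/50→1. L = 68/25 ≈ 2.7200.
Efficiency = H/L = 2.6534/2.7200 = 97.6%.

97.6%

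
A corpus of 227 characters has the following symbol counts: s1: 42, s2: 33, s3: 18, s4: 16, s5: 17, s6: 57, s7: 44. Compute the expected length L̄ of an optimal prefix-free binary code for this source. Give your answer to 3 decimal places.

2.700 bits/symbol

Probabilities are the counts divided by 227.
Repeatedly combine the two least-probable nodes; the expected code length is the sum of the merged weights.
merge 16/227 + 17/227 → 33/227
merge 18/227 + 33/227 → 51/227
merge 33/227 + 42/227 → 75/227
merge 44/227 + 51/227 → 95/227
merge 57/227 + 75/227 → 132/227
merge 95/227 + 132/227 → 1
L = 33/227 + 51/227 + 75/227 + 95/227 + 132/227 + 1 = 613/227 ≈ 2.700 bits/symbol.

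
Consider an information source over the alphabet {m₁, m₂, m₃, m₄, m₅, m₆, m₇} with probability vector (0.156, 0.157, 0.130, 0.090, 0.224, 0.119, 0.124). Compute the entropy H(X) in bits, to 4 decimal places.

H = −Σ pᵢ log₂ pᵢ.
−0.156·log₂(0.156) = 0.4181
−0.157·log₂(0.157) = 0.4194
−0.130·log₂(0.130) = 0.3826
−0.090·log₂(0.090) = 0.3127
−0.224·log₂(0.224) = 0.4835
−0.119·log₂(0.119) = 0.3654
−0.124·log₂(0.124) = 0.3734
Sum ≈ 2.7552 → 2.7552 bits.

2.7552 bits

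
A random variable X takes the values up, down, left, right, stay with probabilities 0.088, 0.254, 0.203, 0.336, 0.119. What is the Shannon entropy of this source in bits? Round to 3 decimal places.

2.172 bits

H = −Σ pᵢ log₂ pᵢ.
−0.088·log₂(0.088) = 0.3086
−0.254·log₂(0.254) = 0.5022
−0.203·log₂(0.203) = 0.4670
−0.336·log₂(0.336) = 0.5287
−0.119·log₂(0.119) = 0.3654
Sum ≈ 2.1719 → 2.172 bits.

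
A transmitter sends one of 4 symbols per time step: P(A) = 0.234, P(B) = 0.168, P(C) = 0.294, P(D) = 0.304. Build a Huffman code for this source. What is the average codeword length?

Repeatedly combine the two least-probable nodes; the expected code length is the sum of the merged weights.
merge 21/125 + 117/500 → 201/500
merge 147/500 + 38/125 → 299/500
merge 201/500 + 299/500 → 1
L = 201/500 + 299/500 + 1 = 2 bits/symbol.

2 bits/symbol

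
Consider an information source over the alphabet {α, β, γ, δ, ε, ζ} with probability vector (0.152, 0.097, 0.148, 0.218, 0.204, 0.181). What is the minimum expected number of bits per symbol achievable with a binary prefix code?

2.578 bits/symbol

Repeatedly combine the two least-probable nodes; the expected code length is the sum of the merged weights.
merge 97/1000 + 37/250 → 49/200
merge 19/125 + 181/1000 → 333/1000
merge 51/250 + 109/500 → 211/500
merge 49/200 + 333/1000 → 289/500
merge 211/500 + 289/500 → 1
L = 49/200 + 333/1000 + 211/500 + 289/500 + 1 = 1289/500 = 2.578 bits/symbol.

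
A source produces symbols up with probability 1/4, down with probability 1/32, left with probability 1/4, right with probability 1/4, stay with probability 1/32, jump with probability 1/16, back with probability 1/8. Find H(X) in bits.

Each probability is a power of 1/2, so log₂(1/p) is an integer.
H = Σ p·log₂(1/p) = 1/4·2 + 1/32·5 + 1/4·2 + 1/4·2 + 1/32·5 + 1/16·4 + 1/8·3 = 2.4375 bits.

2.4375 bits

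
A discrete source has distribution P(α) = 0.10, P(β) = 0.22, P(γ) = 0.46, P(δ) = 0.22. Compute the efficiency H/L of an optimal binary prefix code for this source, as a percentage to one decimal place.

97.2%

Entropy H = −Σ p log₂ p ≈ 1.8087 bits.
Huffman merges: 1/10+11/50→8/25; 11/50+8/25→27/50; 23/50+27/50→1. L = 93/50 ≈ 1.8600.
Efficiency = H/L = 1.8087/1.8600 = 97.2%.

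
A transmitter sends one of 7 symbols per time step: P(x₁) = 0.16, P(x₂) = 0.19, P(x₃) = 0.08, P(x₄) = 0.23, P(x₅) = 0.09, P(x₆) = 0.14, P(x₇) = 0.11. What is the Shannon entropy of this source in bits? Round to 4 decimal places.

2.7175 bits

H = −Σ pᵢ log₂ pᵢ.
−0.16·log₂(0.16) = 0.4230
−0.19·log₂(0.19) = 0.4552
−0.08·log₂(0.08) = 0.2915
−0.23·log₂(0.23) = 0.4877
−0.09·log₂(0.09) = 0.3127
−0.14·log₂(0.14) = 0.3971
−0.11·log₂(0.11) = 0.3503
Sum ≈ 2.7175 → 2.7175 bits.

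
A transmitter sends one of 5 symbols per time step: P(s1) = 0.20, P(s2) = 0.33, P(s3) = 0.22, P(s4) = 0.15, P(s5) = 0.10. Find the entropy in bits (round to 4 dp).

H = −Σ pᵢ log₂ pᵢ.
−0.20·log₂(0.20) = 0.4644
−0.33·log₂(0.33) = 0.5278
−0.22·log₂(0.22) = 0.4806
−0.15·log₂(0.15) = 0.4105
−0.10·log₂(0.10) = 0.3322
Sum ≈ 2.2155 → 2.2155 bits.

2.2155 bits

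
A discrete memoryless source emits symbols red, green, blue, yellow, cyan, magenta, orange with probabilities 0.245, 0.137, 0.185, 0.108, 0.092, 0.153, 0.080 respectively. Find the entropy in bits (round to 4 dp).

H = −Σ pᵢ log₂ pᵢ.
−0.245·log₂(0.245) = 0.4971
−0.137·log₂(0.137) = 0.3929
−0.185·log₂(0.185) = 0.4504
−0.108·log₂(0.108) = 0.3468
−0.092·log₂(0.092) = 0.3167
−0.153·log₂(0.153) = 0.4144
−0.080·log₂(0.080) = 0.2915
Sum ≈ 2.7097 → 2.7097 bits.

2.7097 bits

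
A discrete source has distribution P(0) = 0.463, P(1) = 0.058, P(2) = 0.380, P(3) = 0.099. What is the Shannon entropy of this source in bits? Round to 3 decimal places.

1.613 bits

H = −Σ pᵢ log₂ pᵢ.
−0.463·log₂(0.463) = 0.5144
−0.058·log₂(0.058) = 0.2383
−0.380·log₂(0.380) = 0.5305
−0.099·log₂(0.099) = 0.3303
Sum ≈ 1.6134 → 1.613 bits.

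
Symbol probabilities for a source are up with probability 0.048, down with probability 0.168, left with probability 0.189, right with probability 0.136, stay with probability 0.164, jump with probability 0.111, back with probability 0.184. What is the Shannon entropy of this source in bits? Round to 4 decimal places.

H = −Σ pᵢ log₂ pᵢ.
−0.048·log₂(0.048) = 0.2103
−0.168·log₂(0.168) = 0.4323
−0.189·log₂(0.189) = 0.4543
−0.136·log₂(0.136) = 0.3915
−0.164·log₂(0.164) = 0.4278
−0.111·log₂(0.111) = 0.3520
−0.184·log₂(0.184) = 0.4494
Sum ≈ 2.7175 → 2.7175 bits.

2.7175 bits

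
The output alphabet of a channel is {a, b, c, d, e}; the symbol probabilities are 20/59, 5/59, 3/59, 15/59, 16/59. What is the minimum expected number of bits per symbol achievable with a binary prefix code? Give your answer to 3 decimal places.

2.136 bits/symbol

Repeatedly combine the two least-probable nodes; the expected code length is the sum of the merged weights.
merge 3/59 + 5/59 → 8/59
merge 8/59 + 15/59 → 23/59
merge 16/59 + 20/59 → 36/59
merge 23/59 + 36/59 → 1
L = 8/59 + 23/59 + 36/59 + 1 = 126/59 ≈ 2.136 bits/symbol.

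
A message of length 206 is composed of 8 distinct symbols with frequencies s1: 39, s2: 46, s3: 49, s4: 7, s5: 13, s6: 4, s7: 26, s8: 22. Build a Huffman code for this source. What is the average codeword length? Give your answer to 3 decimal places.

Probabilities are the counts divided by 206.
Repeatedly combine the two least-probable nodes; the expected code length is the sum of the merged weights.
merge 2/103 + 7/206 → 11/206
merge 11/206 + 13/206 → 12/103
merge 11/103 + 12/103 → 23/103
merge 13/103 + 39/206 → 65/206
merge 23/103 + 23/103 → 46/103
merge 49/206 + 65/206 → 57/103
merge 46/103 + 57/103 → 1
L = 11/206 + 12/103 + 23/103 + 65/206 + 46/103 + 57/103 + 1 = 279/103 ≈ 2.709 bits/symbol.

2.709 bits/symbol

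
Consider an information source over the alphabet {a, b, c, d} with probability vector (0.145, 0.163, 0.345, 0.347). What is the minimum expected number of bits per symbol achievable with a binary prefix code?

Repeatedly combine the two least-probable nodes; the expected code length is the sum of the merged weights.
merge 29/200 + 163/1000 → 77/250
merge 77/250 + 69/200 → 653/1000
merge 347/1000 + 653/1000 → 1
L = 77/250 + 653/1000 + 1 = 1961/1000 = 1.961 bits/symbol.

1.961 bits/symbol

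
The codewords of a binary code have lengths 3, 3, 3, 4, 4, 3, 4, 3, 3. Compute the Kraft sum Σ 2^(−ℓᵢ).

0.9375

With common denominator 2^4 = 16: Σ 2^(−ℓᵢ) = 2/16 + 2/16 + 2/16 + 1/16 + 1/16 + 2/16 + 1/16 + 2/16 + 2/16 = 15/16 = 0.9375.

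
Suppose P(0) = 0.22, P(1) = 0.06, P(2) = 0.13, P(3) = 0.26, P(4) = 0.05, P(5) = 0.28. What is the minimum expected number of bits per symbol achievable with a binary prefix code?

2.35 bits/symbol

Repeatedly combine the two least-probable nodes; the expected code length is the sum of the merged weights.
merge 1/20 + 3/50 → 11/100
merge 11/100 + 13/100 → 6/25
merge 11/50 + 6/25 → 23/50
merge 13/50 + 7/25 → 27/50
merge 23/50 + 27/50 → 1
L = 11/100 + 6/25 + 23/50 + 27/50 + 1 = 47/20 = 2.35 bits/symbol.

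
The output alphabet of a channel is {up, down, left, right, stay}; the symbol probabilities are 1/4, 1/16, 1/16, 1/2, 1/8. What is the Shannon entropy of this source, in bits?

Each probability is a power of 1/2, so log₂(1/p) is an integer.
H = Σ p·log₂(1/p) = 1/4·2 + 1/16·4 + 1/16·4 + 1/2·1 + 1/8·3 = 1.875 bits.

1.875 bits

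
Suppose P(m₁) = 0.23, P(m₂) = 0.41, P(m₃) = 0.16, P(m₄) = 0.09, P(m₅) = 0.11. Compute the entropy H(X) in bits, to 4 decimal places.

2.1010 bits

H = −Σ pᵢ log₂ pᵢ.
−0.23·log₂(0.23) = 0.4877
−0.41·log₂(0.41) = 0.5274
−0.16·log₂(0.16) = 0.4230
−0.09·log₂(0.09) = 0.3127
−0.11·log₂(0.11) = 0.3503
Sum ≈ 2.1010 → 2.1010 bits.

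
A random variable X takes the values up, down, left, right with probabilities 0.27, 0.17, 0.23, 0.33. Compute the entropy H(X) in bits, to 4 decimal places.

1.9601 bits

H = −Σ pᵢ log₂ pᵢ.
−0.27·log₂(0.27) = 0.5100
−0.17·log₂(0.17) = 0.4346
−0.23·log₂(0.23) = 0.4877
−0.33·log₂(0.33) = 0.5278
Sum ≈ 1.9601 → 1.9601 bits.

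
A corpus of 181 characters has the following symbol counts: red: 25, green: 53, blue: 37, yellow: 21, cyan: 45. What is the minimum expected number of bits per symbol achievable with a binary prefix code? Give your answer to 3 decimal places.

2.254 bits/symbol

Probabilities are the counts divided by 181.
Repeatedly combine the two least-probable nodes; the expected code length is the sum of the merged weights.
merge 21/181 + 25/181 → 46/181
merge 37/181 + 45/181 → 82/181
merge 46/181 + 53/181 → 99/181
merge 82/181 + 99/181 → 1
L = 46/181 + 82/181 + 99/181 + 1 = 408/181 ≈ 2.254 bits/symbol.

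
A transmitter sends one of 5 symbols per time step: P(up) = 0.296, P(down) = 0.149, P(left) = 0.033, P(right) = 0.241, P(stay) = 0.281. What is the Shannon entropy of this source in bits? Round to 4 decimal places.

H = −Σ pᵢ log₂ pᵢ.
−0.296·log₂(0.296) = 0.5199
−0.149·log₂(0.149) = 0.4092
−0.033·log₂(0.033) = 0.1624
−0.241·log₂(0.241) = 0.4947
−0.281·log₂(0.281) = 0.5146
Sum ≈ 2.1009 → 2.1009 bits.

2.1009 bits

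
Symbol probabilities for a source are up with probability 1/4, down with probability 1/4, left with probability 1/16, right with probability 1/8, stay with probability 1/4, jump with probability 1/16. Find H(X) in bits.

2.375 bits

Each probability is a power of 1/2, so log₂(1/p) is an integer.
H = Σ p·log₂(1/p) = 1/4·2 + 1/4·2 + 1/16·4 + 1/8·3 + 1/4·2 + 1/16·4 = 2.375 bits.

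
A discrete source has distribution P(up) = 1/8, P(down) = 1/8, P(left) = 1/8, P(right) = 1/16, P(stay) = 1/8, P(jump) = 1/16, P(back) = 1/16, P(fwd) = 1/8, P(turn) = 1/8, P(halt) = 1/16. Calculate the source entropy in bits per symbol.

Each probability is a power of 1/2, so log₂(1/p) is an integer.
H = Σ p·log₂(1/p) = 1/8·3 + 1/8·3 + 1/8·3 + 1/16·4 + 1/8·3 + 1/16·4 + 1/16·4 + 1/8·3 + 1/8·3 + 1/16·4 = 3.25 bits.

3.25 bits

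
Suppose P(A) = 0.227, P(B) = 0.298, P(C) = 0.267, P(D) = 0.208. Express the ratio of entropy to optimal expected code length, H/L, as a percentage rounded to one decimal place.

99.3%

Entropy H = −Σ p log₂ p ≈ 1.9859 bits.
Huffman merges: 26/125+227/1000→87/200; 267/1000+149/500→113/200; 87/200+113/200→1. L = 2 ≈ 2.0000.
Efficiency = H/L = 1.9859/2.0000 = 99.3%.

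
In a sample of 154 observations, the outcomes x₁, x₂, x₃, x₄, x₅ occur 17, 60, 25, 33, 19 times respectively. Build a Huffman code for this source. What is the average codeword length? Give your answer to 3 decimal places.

Probabilities are the counts divided by 154.
Repeatedly combine the two least-probable nodes; the expected code length is the sum of the merged weights.
merge 17/154 + 19/154 → 18/77
merge 25/154 + 3/14 → 29/77
merge 18/77 + 29/77 → 47/77
merge 30/77 + 47/77 → 1
L = 18/77 + 29/77 + 47/77 + 1 = 171/77 ≈ 2.221 bits/symbol.

2.221 bits/symbol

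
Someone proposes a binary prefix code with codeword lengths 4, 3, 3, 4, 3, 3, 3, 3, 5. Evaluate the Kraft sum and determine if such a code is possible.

0.90625; yes

With common denominator 2^5 = 32: Σ 2^(−ℓᵢ) = 2/32 + 4/32 + 4/32 + 2/32 + 4/32 + 4/32 + 4/32 + 4/32 + 1/32 = 29/32 = 0.90625.
Kraft's inequality requires Σ ≤ 1; here Σ = 0.90625 ≤ 1, so such a prefix code exists.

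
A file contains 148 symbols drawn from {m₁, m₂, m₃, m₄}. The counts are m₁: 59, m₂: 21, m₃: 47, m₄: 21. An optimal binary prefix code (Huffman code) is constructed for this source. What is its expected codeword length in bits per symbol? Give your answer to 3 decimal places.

1.885 bits/symbol

Probabilities are the counts divided by 148.
Repeatedly combine the two least-probable nodes; the expected code length is the sum of the merged weights.
merge 21/148 + 21/148 → 21/74
merge 21/74 + 47/148 → 89/148
merge 59/148 + 89/148 → 1
L = 21/74 + 89/148 + 1 = 279/148 ≈ 1.885 bits/symbol.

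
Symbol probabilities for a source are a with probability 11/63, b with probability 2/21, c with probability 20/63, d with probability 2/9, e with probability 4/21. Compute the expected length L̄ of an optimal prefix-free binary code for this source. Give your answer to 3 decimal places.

Repeatedly combine the two least-probable nodes; the expected code length is the sum of the merged weights.
merge 2/21 + 11/63 → 17/63
merge 4/21 + 2/9 → 26/63
merge 17/63 + 20/63 → 37/63
merge 26/63 + 37/63 → 1
L = 17/63 + 26/63 + 37/63 + 1 = 143/63 ≈ 2.270 bits/symbol.

2.270 bits/symbol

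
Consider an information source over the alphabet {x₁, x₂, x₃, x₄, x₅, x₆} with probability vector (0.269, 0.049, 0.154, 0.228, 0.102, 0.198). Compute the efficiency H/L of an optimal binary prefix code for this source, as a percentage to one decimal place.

98.7%

Entropy H = −Σ p log₂ p ≈ 2.4233 bits.
Huffman merges: 49/1000+51/500→151/1000; 151/1000+77/500→61/200; 99/500+57/250→213/500; 269/1000+61/200→287/500; 213/500+287/500→1. L = 307/125 ≈ 2.4560.
Efficiency = H/L = 2.4233/2.4560 = 98.7%.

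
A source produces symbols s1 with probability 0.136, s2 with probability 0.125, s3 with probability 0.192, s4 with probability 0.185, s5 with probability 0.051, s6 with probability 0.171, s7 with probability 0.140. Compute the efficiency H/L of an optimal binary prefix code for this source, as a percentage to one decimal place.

97.4%

Entropy H = −Σ p log₂ p ≈ 2.7257 bits.
Huffman merges: 51/1000+1/8→22/125; 17/125+7/50→69/250; 171/1000+22/125→347/1000; 37/200+24/125→377/1000; 69/250+347/1000→623/1000; 377/1000+623/1000→1. L = 2799/1000 ≈ 2.7990.
Efficiency = H/L = 2.7257/2.7990 = 97.4%.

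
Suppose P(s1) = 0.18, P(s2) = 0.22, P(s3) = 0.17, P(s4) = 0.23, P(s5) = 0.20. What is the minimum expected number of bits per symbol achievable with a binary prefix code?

Repeatedly combine the two least-probable nodes; the expected code length is the sum of the merged weights.
merge 17/100 + 9/50 → 7/20
merge 1/5 + 11/50 → 21/50
merge 23/100 + 7/20 → 29/50
merge 21/50 + 29/50 → 1
L = 7/20 + 21/50 + 29/50 + 1 = 47/20 = 2.35 bits/symbol.

2.35 bits/symbol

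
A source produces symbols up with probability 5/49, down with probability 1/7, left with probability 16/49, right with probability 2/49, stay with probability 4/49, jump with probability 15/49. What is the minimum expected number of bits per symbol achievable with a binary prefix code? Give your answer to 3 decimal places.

2.347 bits/symbol

Repeatedly combine the two least-probable nodes; the expected code length is the sum of the merged weights.
merge 2/49 + 4/49 → 6/49
merge 5/49 + 6/49 → 11/49
merge 1/7 + 11/49 → 18/49
merge 15/49 + 16/49 → 31/49
merge 18/49 + 31/49 → 1
L = 6/49 + 11/49 + 18/49 + 31/49 + 1 = 115/49 ≈ 2.347 bits/symbol.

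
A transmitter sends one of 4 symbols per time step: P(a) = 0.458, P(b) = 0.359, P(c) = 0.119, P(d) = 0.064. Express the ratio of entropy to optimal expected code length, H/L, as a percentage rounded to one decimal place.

96.6%

Entropy H = −Σ p log₂ p ≈ 1.6658 bits.
Huffman merges: 8/125+119/1000→183/1000; 183/1000+359/1000→271/500; 229/500+271/500→1. L = 69/40 ≈ 1.7250.
Efficiency = H/L = 1.6658/1.7250 = 96.6%.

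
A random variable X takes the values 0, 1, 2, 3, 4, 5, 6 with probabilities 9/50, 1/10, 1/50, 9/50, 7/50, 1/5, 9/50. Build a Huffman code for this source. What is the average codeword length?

Repeatedly combine the two least-probable nodes; the expected code length is the sum of the merged weights.
merge 1/50 + 1/10 → 3/25
merge 3/25 + 7/50 → 13/50
merge 9/50 + 9/50 → 9/25
merge 9/50 + 1/5 → 19/50
merge 13/50 + 9/25 → 31/50
merge 19/50 + 31/50 → 1
L = 3/25 + 13/50 + 9/25 + 19/50 + 31/50 + 1 = 137/50 = 2.74 bits/symbol.

2.74 bits/symbol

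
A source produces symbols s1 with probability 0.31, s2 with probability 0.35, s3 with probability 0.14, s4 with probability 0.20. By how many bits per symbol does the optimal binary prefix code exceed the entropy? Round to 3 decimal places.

Entropy H = −Σ p log₂ p ≈ 1.9154 bits.
Huffman merges: 7/50+1/5→17/50; 31/100+17/50→13/20; 7/20+13/20→1. L = 199/100 ≈ 1.9900.
L − H = 1.9900 − 1.9154 = 0.075 bits.

0.075 bits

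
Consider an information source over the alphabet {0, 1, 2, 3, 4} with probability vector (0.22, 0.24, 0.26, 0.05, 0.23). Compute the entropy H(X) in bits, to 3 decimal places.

H = −Σ pᵢ log₂ pᵢ.
−0.22·log₂(0.22) = 0.4806
−0.24·log₂(0.24) = 0.4941
−0.26·log₂(0.26) = 0.5053
−0.05·log₂(0.05) = 0.2161
−0.23·log₂(0.23) = 0.4877
Sum ≈ 2.1838 → 2.184 bits.

2.184 bits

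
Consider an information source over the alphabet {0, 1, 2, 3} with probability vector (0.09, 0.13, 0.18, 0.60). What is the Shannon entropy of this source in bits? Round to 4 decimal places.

1.5828 bits

H = −Σ pᵢ log₂ pᵢ.
−0.09·log₂(0.09) = 0.3127
−0.13·log₂(0.13) = 0.3826
−0.18·log₂(0.18) = 0.4453
−0.60·log₂(0.60) = 0.4422
Sum ≈ 1.5828 → 1.5828 bits.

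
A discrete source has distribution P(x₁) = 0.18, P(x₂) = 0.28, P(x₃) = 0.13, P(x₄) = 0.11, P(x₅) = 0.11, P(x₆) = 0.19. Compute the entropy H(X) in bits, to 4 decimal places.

2.4980 bits

H = −Σ pᵢ log₂ pᵢ.
−0.18·log₂(0.18) = 0.4453
−0.28·log₂(0.28) = 0.5142
−0.13·log₂(0.13) = 0.3826
−0.11·log₂(0.11) = 0.3503
−0.11·log₂(0.11) = 0.3503
−0.19·log₂(0.19) = 0.4552
Sum ≈ 2.4980 → 2.4980 bits.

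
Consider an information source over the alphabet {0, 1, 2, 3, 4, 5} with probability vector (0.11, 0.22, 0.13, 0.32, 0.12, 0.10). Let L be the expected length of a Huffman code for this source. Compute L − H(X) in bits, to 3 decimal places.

Entropy H = −Σ p log₂ p ≈ 2.4388 bits.
Huffman merges: 1/10+11/100→21/100; 3/25+13/100→1/4; 21/100+11/50→43/100; 1/4+8/25→57/100; 43/100+57/100→1. L = 123/50 ≈ 2.4600.
L − H = 2.4600 − 2.4388 = 0.021 bits.

0.021 bits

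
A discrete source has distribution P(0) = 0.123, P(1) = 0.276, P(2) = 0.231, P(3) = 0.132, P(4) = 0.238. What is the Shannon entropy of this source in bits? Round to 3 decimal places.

2.251 bits

H = −Σ pᵢ log₂ pᵢ.
−0.123·log₂(0.123) = 0.3719
−0.276·log₂(0.276) = 0.5126
−0.231·log₂(0.231) = 0.4883
−0.132·log₂(0.132) = 0.3856
−0.238·log₂(0.238) = 0.4929
Sum ≈ 2.2513 → 2.251 bits.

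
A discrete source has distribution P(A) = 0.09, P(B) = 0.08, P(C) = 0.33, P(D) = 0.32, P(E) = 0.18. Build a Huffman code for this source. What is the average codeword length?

2.17 bits/symbol

Repeatedly combine the two least-probable nodes; the expected code length is the sum of the merged weights.
merge 2/25 + 9/100 → 17/100
merge 17/100 + 9/50 → 7/20
merge 8/25 + 33/100 → 13/20
merge 7/20 + 13/20 → 1
L = 17/100 + 7/20 + 13/20 + 1 = 217/100 = 2.17 bits/symbol.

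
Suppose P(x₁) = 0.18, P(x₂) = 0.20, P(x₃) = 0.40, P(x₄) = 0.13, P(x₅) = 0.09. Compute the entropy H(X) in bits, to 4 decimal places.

H = −Σ pᵢ log₂ pᵢ.
−0.18·log₂(0.18) = 0.4453
−0.20·log₂(0.20) = 0.4644
−0.40·log₂(0.40) = 0.5288
−0.13·log₂(0.13) = 0.3826
−0.09·log₂(0.09) = 0.3127
Sum ≈ 2.1338 → 2.1338 bits.

2.1338 bits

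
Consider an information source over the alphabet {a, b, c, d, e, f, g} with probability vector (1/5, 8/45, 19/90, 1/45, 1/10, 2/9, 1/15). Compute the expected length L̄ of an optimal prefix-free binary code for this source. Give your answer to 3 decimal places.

Repeatedly combine the two least-probable nodes; the expected code length is the sum of the merged weights.
merge 1/45 + 1/15 → 4/45
merge 4/45 + 1/10 → 17/90
merge 8/45 + 17/90 → 11/30
merge 1/5 + 19/90 → 37/90
merge 2/9 + 11/30 → 53/90
merge 37/90 + 53/90 → 1
L = 4/45 + 17/90 + 11/30 + 37/90 + 53/90 + 1 = 119/45 ≈ 2.644 bits/symbol.

2.644 bits/symbol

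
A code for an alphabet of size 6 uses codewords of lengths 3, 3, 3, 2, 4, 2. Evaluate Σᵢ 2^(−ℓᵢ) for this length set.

With common denominator 2^4 = 16: Σ 2^(−ℓᵢ) = 2/16 + 2/16 + 2/16 + 4/16 + 1/16 + 4/16 = 15/16 = 0.9375.

0.9375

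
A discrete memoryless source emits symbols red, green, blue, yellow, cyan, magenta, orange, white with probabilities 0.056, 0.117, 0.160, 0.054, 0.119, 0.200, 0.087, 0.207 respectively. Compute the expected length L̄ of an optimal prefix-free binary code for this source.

Repeatedly combine the two least-probable nodes; the expected code length is the sum of the merged weights.
merge 27/500 + 7/125 → 11/100
merge 87/1000 + 11/100 → 197/1000
merge 117/1000 + 119/1000 → 59/250
merge 4/25 + 197/1000 → 357/1000
merge 1/5 + 207/1000 → 407/1000
merge 59/250 + 357/1000 → 593/1000
merge 407/1000 + 593/1000 → 1
L = 11/100 + 197/1000 + 59/250 + 357/1000 + 407/1000 + 593/1000 + 1 = 29/10 = 2.9 bits/symbol.

2.9 bits/symbol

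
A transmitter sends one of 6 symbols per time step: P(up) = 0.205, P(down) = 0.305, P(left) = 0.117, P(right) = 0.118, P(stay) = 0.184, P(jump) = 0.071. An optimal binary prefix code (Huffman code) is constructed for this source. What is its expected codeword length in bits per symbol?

2.49 bits/symbol

Repeatedly combine the two least-probable nodes; the expected code length is the sum of the merged weights.
merge 71/1000 + 117/1000 → 47/250
merge 59/500 + 23/125 → 151/500
merge 47/250 + 41/200 → 393/1000
merge 151/500 + 61/200 → 607/1000
merge 393/1000 + 607/1000 → 1
L = 47/250 + 151/500 + 393/1000 + 607/1000 + 1 = 249/100 = 2.49 bits/symbol.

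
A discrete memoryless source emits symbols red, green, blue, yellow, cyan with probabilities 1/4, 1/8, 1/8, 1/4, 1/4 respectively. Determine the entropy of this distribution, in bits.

2.25 bits

Each probability is a power of 1/2, so log₂(1/p) is an integer.
H = Σ p·log₂(1/p) = 1/4·2 + 1/8·3 + 1/8·3 + 1/4·2 + 1/4·2 = 2.25 bits.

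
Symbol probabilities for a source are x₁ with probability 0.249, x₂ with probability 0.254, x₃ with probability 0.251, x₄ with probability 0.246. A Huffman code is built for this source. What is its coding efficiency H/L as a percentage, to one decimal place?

Entropy H = −Σ p log₂ p ≈ 1.9999 bits.
Huffman merges: 123/500+249/1000→99/200; 251/1000+127/500→101/200; 99/200+101/200→1. L = 2 ≈ 2.0000.
Efficiency = H/L = 1.9999/2.0000 = 100.0%.

100.0%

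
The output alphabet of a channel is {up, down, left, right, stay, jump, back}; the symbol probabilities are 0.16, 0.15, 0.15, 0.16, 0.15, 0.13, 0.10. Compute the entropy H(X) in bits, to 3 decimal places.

2.793 bits

H = −Σ pᵢ log₂ pᵢ.
−0.16·log₂(0.16) = 0.4230
−0.15·log₂(0.15) = 0.4105
−0.15·log₂(0.15) = 0.4105
−0.16·log₂(0.16) = 0.4230
−0.15·log₂(0.15) = 0.4105
−0.13·log₂(0.13) = 0.3826
−0.10·log₂(0.10) = 0.3322
Sum ≈ 2.7925 → 2.793 bits.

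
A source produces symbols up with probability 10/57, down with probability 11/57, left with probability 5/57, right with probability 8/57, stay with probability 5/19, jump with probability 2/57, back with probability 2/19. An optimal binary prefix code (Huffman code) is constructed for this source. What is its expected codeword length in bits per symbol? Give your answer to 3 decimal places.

Repeatedly combine the two least-probable nodes; the expected code length is the sum of the merged weights.
merge 2/57 + 5/57 → 7/57
merge 2/19 + 7/57 → 13/57
merge 8/57 + 10/57 → 6/19
merge 11/57 + 13/57 → 8/19
merge 5/19 + 6/19 → 11/19
merge 8/19 + 11/19 → 1
L = 7/57 + 13/57 + 6/19 + 8/19 + 11/19 + 1 = 8/3 ≈ 2.667 bits/symbol.

2.667 bits/symbol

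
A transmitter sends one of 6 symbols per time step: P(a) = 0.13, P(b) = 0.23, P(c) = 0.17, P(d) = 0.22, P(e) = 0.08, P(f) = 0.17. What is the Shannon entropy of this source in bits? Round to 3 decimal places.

H = −Σ pᵢ log₂ pᵢ.
−0.13·log₂(0.13) = 0.3826
−0.23·log₂(0.23) = 0.4877
−0.17·log₂(0.17) = 0.4346
−0.22·log₂(0.22) = 0.4806
−0.08·log₂(0.08) = 0.2915
−0.17·log₂(0.17) = 0.4346
Sum ≈ 2.5116 → 2.512 bits.

2.512 bits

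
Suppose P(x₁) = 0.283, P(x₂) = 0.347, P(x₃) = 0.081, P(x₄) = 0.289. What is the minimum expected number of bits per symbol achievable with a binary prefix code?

2 bits/symbol

Repeatedly combine the two least-probable nodes; the expected code length is the sum of the merged weights.
merge 81/1000 + 283/1000 → 91/250
merge 289/1000 + 347/1000 → 159/250
merge 91/250 + 159/250 → 1
L = 91/250 + 159/250 + 1 = 2 bits/symbol.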